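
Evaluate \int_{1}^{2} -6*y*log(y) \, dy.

Integrate by parts once (u = ln y, dv = -6*y dy).
An antiderivative is F(y) = -3*y**2*(2*log(y) - 1)/2.
Then F(2) - F(1) = (6 - 12*log(2)) - (3/2) = 9/2 - 12*log(2).

9/2 - 12*log(2)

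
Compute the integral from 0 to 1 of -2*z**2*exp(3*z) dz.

Integrate by parts twice (u = z^2, dv = -2*exp(3*z) dz).
An antiderivative is F(z) = (-18*z**2 + 12*z - 4)*exp(3*z)/27.
Then F(1) - F(0) = (-10*exp(3)/27) - (-4/27) = 4/27 - 10*exp(3)/27.

4/27 - 10*exp(3)/27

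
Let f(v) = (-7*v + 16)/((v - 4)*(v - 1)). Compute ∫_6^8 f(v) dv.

Factor the denominator: v**2 - 5*v + 4 = (v - 1)(v - 4).
Partial fractions: (-7*v + 16)/((v - 4)*(v - 1)) = -3/(v - 1) - 4/(v - 4).
An antiderivative is F(v) = -4*log(v - 4) - 3*log(v - 1).
Then F(8) - F(6) = (-3*log(7) - 8*log(2)) - (-3*log(5) - 4*log(2)) = -3*log(7) - 4*log(2) + 3*log(5).

-3*log(7) - 4*log(2) + 3*log(5)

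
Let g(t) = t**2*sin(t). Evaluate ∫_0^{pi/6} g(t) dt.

Integrate by parts twice (u = t^2, dv = sin(t) dt).
An antiderivative is F(t) = -t**2*cos(t) + 2*t*sin(t) + 2*cos(t).
Then F(pi/6) - F(0) = (-sqrt(3)*pi**2/72 + pi/6 + sqrt(3)) - (2) = -2 - sqrt(3)*pi**2/72 + pi/6 + sqrt(3).

-2 - sqrt(3)*pi**2/72 + pi/6 + sqrt(3)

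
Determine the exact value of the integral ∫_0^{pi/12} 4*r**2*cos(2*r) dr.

Integrate by parts twice (u = r^2, dv = 4*cos(2*r) dr).
An antiderivative is F(r) = 2*r**2*sin(2*r) + 2*r*cos(2*r) - sin(2*r).
Then F(pi/12) - F(0) = (-1/2 + pi**2/144 + sqrt(3)*pi/12) - (0) = -1/2 + pi**2/144 + sqrt(3)*pi/12.

-1/2 + pi**2/144 + sqrt(3)*pi/12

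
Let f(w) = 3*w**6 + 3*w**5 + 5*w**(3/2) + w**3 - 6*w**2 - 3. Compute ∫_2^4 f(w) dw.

By the power rule, an antiderivative is F(w) = 3*w**7/7 + w**6/2 + 2*w**(5/2) + w**4/4 - 2*w**3 - 3*w.
Then F(4) - F(2) = (63404/7) - (8*sqrt(2) + 482/7) = 62922/7 - 8*sqrt(2).

62922/7 - 8*sqrt(2)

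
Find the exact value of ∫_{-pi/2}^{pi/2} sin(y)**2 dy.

Use the identity sin^2(y) = (1 - cos(2*y))/2.
An antiderivative is F(y) = y/2 - sin(2*y)/4.
Then F(pi/2) - F(-pi/2) = (pi/4) - (-pi/4) = pi/2.

pi/2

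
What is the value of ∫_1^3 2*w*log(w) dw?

Integrate by parts once (u = ln w, dv = 2*w dw).
An antiderivative is F(w) = w**2*(2*log(w) - 1)/2.
Then F(3) - F(1) = (-9/2 + 9*log(3)) - (-1/2) = -4 + 9*log(3).

-4 + 9*log(3)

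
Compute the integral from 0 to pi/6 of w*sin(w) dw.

Integrate by parts once (u = w, dv = sin(w) dw).
An antiderivative is F(w) = -w*cos(w) + sin(w).
Then F(pi/6) - F(0) = (-sqrt(3)*pi/12 + 1/2) - (0) = -sqrt(3)*pi/12 + 1/2.

-sqrt(3)*pi/12 + 1/2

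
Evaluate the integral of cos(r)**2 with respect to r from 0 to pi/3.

sqrt(3)/8 + pi/6

Use the identity cos^2(r) = (1 + cos(2*r))/2.
An antiderivative is F(r) = r/2 + sin(2*r)/4.
Then F(pi/3) - F(0) = (sqrt(3)/8 + pi/6) - (0) = sqrt(3)/8 + pi/6.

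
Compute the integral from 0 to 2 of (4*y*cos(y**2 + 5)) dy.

Let u = y**2 + 5, so du = 2*y dy. When y = 0, u = 5; when y = 2, u = 9.
The integral becomes 2·∫ cos(u) du from 5 to 9, with antiderivative 2*sin(u).
Back in y: F(y) = 2*sin(y**2 + 5).
Then F(2) - F(0) = (2*sin(9)) - (2*sin(5)) = 2*sin(9) - 2*sin(5).

2*sin(9) - 2*sin(5)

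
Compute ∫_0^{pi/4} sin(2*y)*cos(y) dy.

2/3 - sqrt(2)/6

Use the identity sin(2*y)cos(y) = [sin(3*y) + sin(y)]/2.
An antiderivative is F(y) = -cos(y)/2 - cos(3*y)/6.
Then F(pi/4) - F(0) = (-sqrt(2)/6) - (-2/3) = 2/3 - sqrt(2)/6.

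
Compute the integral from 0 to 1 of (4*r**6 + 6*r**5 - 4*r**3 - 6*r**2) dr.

By the power rule, an antiderivative is F(r) = 4*r**7/7 + r**6 - r**4 - 2*r**3.
Then F(1) - F(0) = (-10/7) - (0) = -10/7.

-10/7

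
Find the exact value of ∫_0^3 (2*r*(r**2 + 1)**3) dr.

9999/4

Let u = r**2 + 1, so du = 2*r dr. When r = 0, u = 1; when r = 3, u = 10.
The integral becomes ∫ u**3 du from 1 to 10, with antiderivative u**4/4.
Back in r: F(r) = (r**2 + 1)**4/4.
Then F(3) - F(0) = (2500) - (1/4) = 9999/4.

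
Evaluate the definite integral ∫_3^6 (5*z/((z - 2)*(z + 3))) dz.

Factor the denominator: z**2 + z - 6 = (z + 3)(z - 2).
Partial fractions: 5*z/((z - 2)*(z + 3)) = 3/(z + 3) + 2/(z - 2).
An antiderivative is F(z) = 2*log(z - 2) + 3*log(z + 3).
Then F(6) - F(3) = (4*log(2) + 6*log(3)) - (3*log(2) + 3*log(3)) = log(54).

log(54)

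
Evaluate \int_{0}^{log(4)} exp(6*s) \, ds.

1365/2

Let u = exp(s), so du = exp(s) ds. When s = 0, u = 1; when s = log(4), u = 4.
The integral becomes ∫ u**5 du from 1 to 4, with antiderivative u**6/6.
Back in s: F(s) = exp(6*s)/6.
Then F(log(4)) - F(0) = (2048/3) - (1/6) = 1365/2.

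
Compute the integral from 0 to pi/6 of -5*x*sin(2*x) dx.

Integrate by parts once (u = x, dv = -5*sin(2*x) dx).
An antiderivative is F(x) = 5*x*cos(2*x)/2 - 5*sin(2*x)/4.
Then F(pi/6) - F(0) = (-5*sqrt(3)/8 + 5*pi/24) - (0) = -5*sqrt(3)/8 + 5*pi/24.

-5*sqrt(3)/8 + 5*pi/24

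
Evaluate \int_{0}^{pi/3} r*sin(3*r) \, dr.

Integrate by parts once (u = r, dv = sin(3*r) dr).
An antiderivative is F(r) = -r*cos(3*r)/3 + sin(3*r)/9.
Then F(pi/3) - F(0) = (pi/9) - (0) = pi/9.

pi/9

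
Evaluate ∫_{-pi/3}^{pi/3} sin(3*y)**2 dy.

Use the identity sin^2(3*y) = (1 - cos(6*y))/2.
An antiderivative is F(y) = y/2 - sin(6*y)/12.
Then F(pi/3) - F(-pi/3) = (pi/6) - (-pi/6) = pi/3.

pi/3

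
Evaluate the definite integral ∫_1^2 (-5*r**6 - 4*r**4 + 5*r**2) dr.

By the power rule, an antiderivative is F(r) = -5*r**7/7 - 4*r**5/5 + 5*r**3/3.
Then F(2) - F(1) = (-10888/105) - (16/105) = -10904/105.

-10904/105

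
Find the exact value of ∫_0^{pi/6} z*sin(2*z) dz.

Integrate by parts once (u = z, dv = sin(2*z) dz).
An antiderivative is F(z) = -z*cos(2*z)/2 + sin(2*z)/4.
Then F(pi/6) - F(0) = (-pi/24 + sqrt(3)/8) - (0) = -pi/24 + sqrt(3)/8.

-pi/24 + sqrt(3)/8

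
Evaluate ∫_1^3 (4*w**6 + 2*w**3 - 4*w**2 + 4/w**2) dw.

8800/7

By the power rule, an antiderivative is F(w) = 4*w**7/7 + w**4/2 - 4*w**3/3 - 4/w.
Then F(3) - F(1) = (52621/42) - (-179/42) = 8800/7.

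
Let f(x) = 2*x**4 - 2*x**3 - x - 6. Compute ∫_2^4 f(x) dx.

By the power rule, an antiderivative is F(x) = 2*x**5/5 - x**4/2 - x**2/2 - 6*x.
Then F(4) - F(2) = (1248/5) - (-46/5) = 1294/5.

1294/5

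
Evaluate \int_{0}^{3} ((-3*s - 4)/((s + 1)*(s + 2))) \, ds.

-log(25)

Factor the denominator: s**2 + 3*s + 2 = (s + 2)(s + 1).
Partial fractions: (-3*s - 4)/((s + 1)*(s + 2)) = -2/(s + 2) - 1/(s + 1).
An antiderivative is F(s) = -log(s + 1) - 2*log(s + 2).
Then F(3) - F(0) = (-log(100)) - (-log(4)) = -log(25).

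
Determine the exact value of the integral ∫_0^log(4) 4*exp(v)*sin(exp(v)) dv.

Let u = exp(v), so du = exp(v) dv. When v = 0, u = 1; when v = log(4), u = 4.
The integral becomes 4·∫ sin(u) du from 1 to 4, with antiderivative -4*cos(u).
Back in v: F(v) = -4*cos(exp(v)).
Then F(log(4)) - F(0) = (-4*cos(4)) - (-4*cos(1)) = 4*cos(1) - 4*cos(4).

4*cos(1) - 4*cos(4)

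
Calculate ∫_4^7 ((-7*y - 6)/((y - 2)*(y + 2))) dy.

Factor the denominator: y**2 - 4 = (y + 2)(y - 2).
Partial fractions: (-7*y - 6)/((y - 2)*(y + 2)) = -2/(y + 2) - 5/(y - 2).
An antiderivative is F(y) = -5*log(y - 2) - 2*log(y + 2).
Then F(7) - F(4) = (-5*log(5) - 4*log(3)) - (-7*log(2) - 2*log(3)) = -5*log(5) - 2*log(3) + 7*log(2).

-5*log(5) - 2*log(3) + 7*log(2)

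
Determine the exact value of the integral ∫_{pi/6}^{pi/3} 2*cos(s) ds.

-1 + sqrt(3)

An antiderivative is F(s) = 2*sin(s).
Then F(pi/3) - F(pi/6) = (sqrt(3)) - (1) = -1 + sqrt(3).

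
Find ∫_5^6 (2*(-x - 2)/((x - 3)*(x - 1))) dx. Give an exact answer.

-5*log(3) - log(2) + 3*log(5)

Factor the denominator: x**2 - 4*x + 3 = (x - 1)(x - 3).
Partial fractions: 2*(-x - 2)/((x - 3)*(x - 1)) = 3/(x - 1) - 5/(x - 3).
An antiderivative is F(x) = -5*log(x - 3) + 3*log(x - 1).
Then F(6) - F(5) = (-5*log(3) + 3*log(5)) - (log(2)) = -5*log(3) - log(2) + 3*log(5).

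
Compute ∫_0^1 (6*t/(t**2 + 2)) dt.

log(27/8)

Let u = t**2 + 2, so du = 2*t dt. When t = 0, u = 2; when t = 1, u = 3.
The integral becomes 3·∫ 1/u du from 2 to 3, with antiderivative 3*log(u).
Back in t: F(t) = 3*log(t**2 + 2).
Then F(1) - F(0) = (log(27)) - (log(8)) = log(27/8).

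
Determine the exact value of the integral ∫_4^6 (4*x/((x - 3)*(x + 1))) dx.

Factor the denominator: x**2 - 2*x - 3 = (x + 1)(x - 3).
Partial fractions: 4*x/((x - 3)*(x + 1)) = 1/(x + 1) + 3/(x - 3).
An antiderivative is F(x) = 3*log(x - 3) + log(x + 1).
Then F(6) - F(4) = (log(7) + 3*log(3)) - (log(5)) = -log(5) + log(7) + 3*log(3).

-log(5) + log(7) + 3*log(3)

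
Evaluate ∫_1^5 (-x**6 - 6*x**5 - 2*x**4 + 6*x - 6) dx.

By the power rule, an antiderivative is F(x) = -x**7/7 - x**6 - 2*x**5/5 + 3*x**2 - 6*x.
Then F(5) - F(1) = (-195935/7) - (-159/35) = -979516/35.

-979516/35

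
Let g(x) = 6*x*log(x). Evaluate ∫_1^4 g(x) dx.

Integrate by parts once (u = ln x, dv = 6*x dx).
An antiderivative is F(x) = 3*x**2*(2*log(x) - 1)/2.
Then F(4) - F(1) = (-24 + 96*log(2)) - (-3/2) = -45/2 + 96*log(2).

-45/2 + 96*log(2)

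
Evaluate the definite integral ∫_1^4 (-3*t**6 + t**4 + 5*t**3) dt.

By the power rule, an antiderivative is F(t) = -3*t**7/7 + t**5/5 + 5*t**4/4.
Then F(4) - F(1) = (-227392/35) - (143/140) = -909711/140.

-909711/140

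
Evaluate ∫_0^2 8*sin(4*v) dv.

Let u = 4*v, so du = 4 dv. When v = 0, u = 0; when v = 2, u = 8.
The integral becomes 2·∫ sin(u) du from 0 to 8, with antiderivative -2*cos(u).
Back in v: F(v) = -2*cos(4*v).
Then F(2) - F(0) = (-2*cos(8)) - (-2) = 2 - 2*cos(8).

2 - 2*cos(8)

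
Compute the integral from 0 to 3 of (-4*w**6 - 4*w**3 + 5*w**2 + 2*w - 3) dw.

-9000/7

By the power rule, an antiderivative is F(w) = -4*w**7/7 - w**4 + 5*w**3/3 + w**2 - 3*w.
Then F(3) - F(0) = (-9000/7) - (0) = -9000/7.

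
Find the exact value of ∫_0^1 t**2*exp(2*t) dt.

Integrate by parts twice (u = t^2, dv = exp(2*t) dt).
An antiderivative is F(t) = (2*t**2 - 2*t + 1)*exp(2*t)/4.
Then F(1) - F(0) = (exp(2)/4) - (1/4) = -1/4 + exp(2)/4.

-1/4 + exp(2)/4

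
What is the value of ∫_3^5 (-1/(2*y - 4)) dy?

An antiderivative is F(y) = -log(2*y - 4)/2.
Then F(5) - F(3) = (-log(6)/2) - (-log(2)/2) = -log(6)/2 + log(2)/2.

-log(6)/2 + log(2)/2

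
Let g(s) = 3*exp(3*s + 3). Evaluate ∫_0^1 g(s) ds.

-exp(3) + exp(6)

Let u = 3*s + 3, so du = 3 ds. When s = 0, u = 3; when s = 1, u = 6.
The integral becomes ∫ exp(u) du from 3 to 6, with antiderivative exp(u).
Back in s: F(s) = exp(3*s + 3).
Then F(1) - F(0) = (exp(6)) - (exp(3)) = -exp(3) + exp(6).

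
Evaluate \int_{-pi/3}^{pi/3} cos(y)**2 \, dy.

sqrt(3)/4 + pi/3

Use the identity cos^2(y) = (1 + cos(2*y))/2.
An antiderivative is F(y) = y/2 + sin(2*y)/4.
Then F(pi/3) - F(-pi/3) = (sqrt(3)/8 + pi/6) - (-pi/6 - sqrt(3)/8) = sqrt(3)/4 + pi/3.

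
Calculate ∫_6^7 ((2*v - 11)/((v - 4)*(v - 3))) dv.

-8*log(3) + 13*log(2)

Factor the denominator: v**2 - 7*v + 12 = (v - 3)(v - 4).
Partial fractions: (2*v - 11)/((v - 4)*(v - 3)) = 5/(v - 3) - 3/(v - 4).
An antiderivative is F(v) = -3*log(v - 4) + 5*log(v - 3).
Then F(7) - F(6) = (-3*log(3) + 10*log(2)) - (-3*log(2) + 5*log(3)) = -8*log(3) + 13*log(2).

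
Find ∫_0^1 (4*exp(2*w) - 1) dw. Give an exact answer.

An antiderivative is F(w) = 2*exp(2*w) - w.
Then F(1) - F(0) = (-1 + 2*exp(2)) - (2) = -3 + 2*exp(2).

-3 + 2*exp(2)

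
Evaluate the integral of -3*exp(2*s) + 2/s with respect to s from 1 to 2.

-3*exp(4)/2 + log(4) + 3*exp(2)/2

An antiderivative is F(s) = -3*exp(2*s)/2 + 2*log(s).
Then F(2) - F(1) = (-3*exp(4)/2 + log(4)) - (-3*exp(2)/2) = -3*exp(4)/2 + log(4) + 3*exp(2)/2.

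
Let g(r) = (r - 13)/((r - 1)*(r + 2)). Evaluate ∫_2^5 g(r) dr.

-18*log(2) + 5*log(7)

Factor the denominator: r**2 + r - 2 = (r + 2)(r - 1).
Partial fractions: (r - 13)/((r - 1)*(r + 2)) = 5/(r + 2) - 4/(r - 1).
An antiderivative is F(r) = -4*log(r - 1) + 5*log(r + 2).
Then F(5) - F(2) = (-8*log(2) + 5*log(7)) - (10*log(2)) = -18*log(2) + 5*log(7).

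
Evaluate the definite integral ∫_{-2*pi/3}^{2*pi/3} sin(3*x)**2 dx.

2*pi/3

Use the identity sin^2(3*x) = (1 - cos(6*x))/2.
An antiderivative is F(x) = x/2 - sin(6*x)/12.
Then F(2*pi/3) - F(-2*pi/3) = (pi/3) - (-pi/3) = 2*pi/3.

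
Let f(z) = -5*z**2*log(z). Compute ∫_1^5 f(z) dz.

620/9 - 625*log(5)/3

Integrate by parts once (u = ln z, dv = -5*z**2 dz).
An antiderivative is F(z) = -5*z**3*(3*log(z) - 1)/9.
Then F(5) - F(1) = (625/9 - 625*log(5)/3) - (5/9) = 620/9 - 625*log(5)/3.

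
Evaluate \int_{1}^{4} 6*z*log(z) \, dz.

Integrate by parts once (u = ln z, dv = 6*z dz).
An antiderivative is F(z) = 3*z**2*(2*log(z) - 1)/2.
Then F(4) - F(1) = (-24 + 96*log(2)) - (-3/2) = -45/2 + 96*log(2).

-45/2 + 96*log(2)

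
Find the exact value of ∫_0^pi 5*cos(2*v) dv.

An antiderivative is F(v) = 5*sin(2*v)/2.
Then F(pi) - F(0) = (0) - (0) = 0.

0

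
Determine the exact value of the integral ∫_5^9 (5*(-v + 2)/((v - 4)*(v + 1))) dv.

Factor the denominator: v**2 - 3*v - 4 = (v + 1)(v - 4).
Partial fractions: 5*(-v + 2)/((v - 4)*(v + 1)) = -3/(v + 1) - 2/(v - 4).
An antiderivative is F(v) = -2*log(v - 4) - 3*log(v + 1).
Then F(9) - F(5) = (-5*log(5) - 3*log(2)) - (-3*log(3) - 3*log(2)) = -5*log(5) + 3*log(3).

-5*log(5) + 3*log(3)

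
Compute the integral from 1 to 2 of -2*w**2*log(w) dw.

14/9 - 16*log(2)/3

Integrate by parts once (u = ln w, dv = -2*w**2 dw).
An antiderivative is F(w) = -2*w**3*(3*log(w) - 1)/9.
Then F(2) - F(1) = (16/9 - 16*log(2)/3) - (2/9) = 14/9 - 16*log(2)/3.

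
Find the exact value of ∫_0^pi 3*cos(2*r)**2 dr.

Use the identity cos^2(2*r) = (1 + cos(4*r))/2.
An antiderivative is F(r) = 3*r/2 + 3*sin(4*r)/8.
Then F(pi) - F(0) = (3*pi/2) - (0) = 3*pi/2.

3*pi/2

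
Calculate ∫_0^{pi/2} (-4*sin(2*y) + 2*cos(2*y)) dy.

-4

An antiderivative is F(y) = sin(2*y) + 2*cos(2*y).
Then F(pi/2) - F(0) = (-2) - (2) = -4.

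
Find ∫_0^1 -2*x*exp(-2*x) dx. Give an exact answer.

(3 - exp(2))*exp(-2)/2

Integrate by parts once (u = x, dv = -2*exp(-2*x) dx).
An antiderivative is F(x) = (2*x + 1)*exp(-2*x)/2.
Then F(1) - F(0) = (3*exp(-2)/2) - (1/2) = (3 - exp(2))*exp(-2)/2.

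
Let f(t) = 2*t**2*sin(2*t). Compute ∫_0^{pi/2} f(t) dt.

Integrate by parts twice (u = t^2, dv = 2*sin(2*t) dt).
An antiderivative is F(t) = -t**2*cos(2*t) + t*sin(2*t) + cos(2*t)/2.
Then F(pi/2) - F(0) = (-1/2 + pi**2/4) - (1/2) = -1 + pi**2/4.

-1 + pi**2/4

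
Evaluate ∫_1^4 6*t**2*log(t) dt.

Integrate by parts once (u = ln t, dv = 6*t**2 dt).
An antiderivative is F(t) = 2*t**3*(3*log(t) - 1)/3.
Then F(4) - F(1) = (-128/3 + 256*log(2)) - (-2/3) = -42 + 256*log(2).

-42 + 256*log(2)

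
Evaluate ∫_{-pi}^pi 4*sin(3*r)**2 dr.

4*pi

Use the identity sin^2(3*r) = (1 - cos(6*r))/2.
An antiderivative is F(r) = 2*r - sin(6*r)/3.
Then F(pi) - F(-pi) = (2*pi) - (-2*pi) = 4*pi.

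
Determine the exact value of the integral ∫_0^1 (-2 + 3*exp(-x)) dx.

An antiderivative is F(x) = -2*x - 3*exp(-x).
Then F(1) - F(0) = (-2 - 3*exp(-1)) - (-3) = 1 - 3*exp(-1).

1 - 3*exp(-1)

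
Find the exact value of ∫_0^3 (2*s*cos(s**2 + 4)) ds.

Let u = s**2 + 4, so du = 2*s ds. When s = 0, u = 4; when s = 3, u = 13.
The integral becomes ∫ cos(u) du from 4 to 13, with antiderivative sin(u).
Back in s: F(s) = sin(s**2 + 4).
Then F(3) - F(0) = (sin(13)) - (sin(4)) = sin(13) - sin(4).

sin(13) - sin(4)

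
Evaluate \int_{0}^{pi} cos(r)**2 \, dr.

Use the identity cos^2(r) = (1 + cos(2*r))/2.
An antiderivative is F(r) = r/2 + sin(2*r)/4.
Then F(pi) - F(0) = (pi/2) - (0) = pi/2.

pi/2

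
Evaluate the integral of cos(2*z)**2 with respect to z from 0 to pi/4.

pi/8

Use the identity cos^2(2*z) = (1 + cos(4*z))/2.
An antiderivative is F(z) = z/2 + sin(4*z)/8.
Then F(pi/4) - F(0) = (pi/8) - (0) = pi/8.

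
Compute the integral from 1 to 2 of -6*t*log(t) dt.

9/2 - 12*log(2)

Integrate by parts once (u = ln t, dv = -6*t dt).
An antiderivative is F(t) = -3*t**2*(2*log(t) - 1)/2.
Then F(2) - F(1) = (6 - 12*log(2)) - (3/2) = 9/2 - 12*log(2).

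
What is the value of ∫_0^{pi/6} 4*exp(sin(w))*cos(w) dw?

Let u = sin(w), so du = cos(w) dw. When w = 0, u = 0; when w = pi/6, u = 1/2.
The integral becomes 4·∫ exp(u) du from 0 to 1/2, with antiderivative 4*exp(u).
Back in w: F(w) = 4*exp(sin(w)).
Then F(pi/6) - F(0) = (4*exp(1/2)) - (4) = -4 + 4*exp(1/2).

-4 + 4*exp(1/2)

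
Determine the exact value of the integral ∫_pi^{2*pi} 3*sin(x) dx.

-6

An antiderivative is F(x) = -3*cos(x).
Then F(2*pi) - F(pi) = (-3) - (3) = -6.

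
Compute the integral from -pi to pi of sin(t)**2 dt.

pi

Use the identity sin^2(t) = (1 - cos(2*t))/2.
An antiderivative is F(t) = t/2 - sin(2*t)/4.
Then F(pi) - F(-pi) = (pi/2) - (-pi/2) = pi.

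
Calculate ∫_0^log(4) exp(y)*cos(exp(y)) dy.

Let u = exp(y), so du = exp(y) dy. When y = 0, u = 1; when y = log(4), u = 4.
The integral becomes ∫ cos(u) du from 1 to 4, with antiderivative sin(u).
Back in y: F(y) = sin(exp(y)).
Then F(log(4)) - F(0) = (sin(4)) - (sin(1)) = -sin(1) + sin(4).

-sin(1) + sin(4)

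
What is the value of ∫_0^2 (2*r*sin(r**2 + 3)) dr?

cos(3) - cos(7)

Let u = r**2 + 3, so du = 2*r dr. When r = 0, u = 3; when r = 2, u = 7.
The integral becomes ∫ sin(u) du from 3 to 7, with antiderivative -cos(u).
Back in r: F(r) = -cos(r**2 + 3).
Then F(2) - F(0) = (-cos(7)) - (-cos(3)) = cos(3) - cos(7).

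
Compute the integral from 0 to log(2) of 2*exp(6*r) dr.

Let u = exp(r), so du = exp(r) dr. When r = 0, u = 1; when r = log(2), u = 2.
The integral becomes 2·∫ u**5 du from 1 to 2, with antiderivative u**6/3.
Back in r: F(r) = exp(6*r)/3.
Then F(log(2)) - F(0) = (64/3) - (1/3) = 21.

21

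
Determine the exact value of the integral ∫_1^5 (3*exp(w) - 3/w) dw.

-3*exp(1) - 3*log(5) + 3*exp(5)

An antiderivative is F(w) = 3*exp(w) - 3*log(w).
Then F(5) - F(1) = (-3*log(5) + 3*exp(5)) - (3*exp(1)) = -3*exp(1) - 3*log(5) + 3*exp(5).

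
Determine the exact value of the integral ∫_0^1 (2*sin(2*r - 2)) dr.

Let u = 2*r - 2, so du = 2 dr. When r = 0, u = -2; when r = 1, u = 0.
The integral becomes ∫ sin(u) du from -2 to 0, with antiderivative -cos(u).
Back in r: F(r) = -cos(2*r - 2).
Then F(1) - F(0) = (-1) - (-cos(2)) = -1 + cos(2).

-1 + cos(2)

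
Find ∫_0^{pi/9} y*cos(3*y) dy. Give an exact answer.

-1/18 + sqrt(3)*pi/54

Integrate by parts once (u = y, dv = cos(3*y) dy).
An antiderivative is F(y) = y*sin(3*y)/3 + cos(3*y)/9.
Then F(pi/9) - F(0) = (1/18 + sqrt(3)*pi/54) - (1/9) = -1/18 + sqrt(3)*pi/54.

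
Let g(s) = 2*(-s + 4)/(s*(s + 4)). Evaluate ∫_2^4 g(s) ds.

log(81/64)

Factor the denominator: s**2 + 4*s = (s + 4)s.
Partial fractions: 2*(-s + 4)/(s*(s + 4)) = -4/(s + 4) + 2/s.
An antiderivative is F(s) = 2*log(s) - 4*log(s + 4).
Then F(4) - F(2) = (-8*log(2)) - (-4*log(3) - 2*log(2)) = log(81/64).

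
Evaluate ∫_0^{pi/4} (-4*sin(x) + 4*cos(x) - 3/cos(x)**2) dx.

An antiderivative is F(x) = 4*sin(x) + 4*cos(x) - 3*tan(x).
Then F(pi/4) - F(0) = (-3 + 4*sqrt(2)) - (4) = -7 + 4*sqrt(2).

-7 + 4*sqrt(2)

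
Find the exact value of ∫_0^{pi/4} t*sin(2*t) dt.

Integrate by parts once (u = t, dv = sin(2*t) dt).
An antiderivative is F(t) = -t*cos(2*t)/2 + sin(2*t)/4.
Then F(pi/4) - F(0) = (1/4) - (0) = 1/4.

1/4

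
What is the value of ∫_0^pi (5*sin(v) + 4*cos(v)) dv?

An antiderivative is F(v) = 4*sin(v) - 5*cos(v).
Then F(pi) - F(0) = (5) - (-5) = 10.

10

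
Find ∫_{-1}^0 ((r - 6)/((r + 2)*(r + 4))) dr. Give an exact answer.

-5*log(3) + 6*log(2)

Factor the denominator: r**2 + 6*r + 8 = (r + 4)(r + 2).
Partial fractions: (r - 6)/((r + 2)*(r + 4)) = 5/(r + 4) - 4/(r + 2).
An antiderivative is F(r) = -4*log(r + 2) + 5*log(r + 4).
Then F(0) - F(-1) = (log(64)) - (5*log(3)) = -5*log(3) + 6*log(2).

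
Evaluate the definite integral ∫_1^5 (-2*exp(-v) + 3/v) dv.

-2*exp(-1) + 2*exp(-5) + 3*log(5)

An antiderivative is F(v) = 3*log(v) + 2*exp(-v).
Then F(5) - F(1) = (2*exp(-5) + 3*log(5)) - (2*exp(-1)) = -2*exp(-1) + 2*exp(-5) + 3*log(5).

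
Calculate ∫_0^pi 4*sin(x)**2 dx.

Use the identity sin^2(x) = (1 - cos(2*x))/2.
An antiderivative is F(x) = 2*x - sin(2*x).
Then F(pi) - F(0) = (2*pi) - (0) = 2*pi.

2*pi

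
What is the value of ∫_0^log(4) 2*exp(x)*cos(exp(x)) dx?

-2*sin(1) + 2*sin(4)

Let u = exp(x), so du = exp(x) dx. When x = 0, u = 1; when x = log(4), u = 4.
The integral becomes 2·∫ cos(u) du from 1 to 4, with antiderivative 2*sin(u).
Back in x: F(x) = 2*sin(exp(x)).
Then F(log(4)) - F(0) = (2*sin(4)) - (2*sin(1)) = -2*sin(1) + 2*sin(4).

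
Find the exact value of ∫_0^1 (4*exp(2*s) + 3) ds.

An antiderivative is F(s) = 2*exp(2*s) + 3*s.
Then F(1) - F(0) = (3 + 2*exp(2)) - (2) = 1 + 2*exp(2).

1 + 2*exp(2)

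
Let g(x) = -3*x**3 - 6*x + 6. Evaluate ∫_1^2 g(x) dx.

By the power rule, an antiderivative is F(x) = -3*x**4/4 - 3*x**2 + 6*x.
Then F(2) - F(1) = (-12) - (9/4) = -57/4.

-57/4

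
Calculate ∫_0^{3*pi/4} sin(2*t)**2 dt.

Use the identity sin^2(2*t) = (1 - cos(4*t))/2.
An antiderivative is F(t) = t/2 - sin(4*t)/8.
Then F(3*pi/4) - F(0) = (3*pi/8) - (0) = 3*pi/8.

3*pi/8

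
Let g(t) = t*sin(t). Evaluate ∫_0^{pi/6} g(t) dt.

-sqrt(3)*pi/12 + 1/2

Integrate by parts once (u = t, dv = sin(t) dt).
An antiderivative is F(t) = -t*cos(t) + sin(t).
Then F(pi/6) - F(0) = (-sqrt(3)*pi/12 + 1/2) - (0) = -sqrt(3)*pi/12 + 1/2.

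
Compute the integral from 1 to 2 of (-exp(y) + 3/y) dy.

An antiderivative is F(y) = -exp(y) + 3*log(y).
Then F(2) - F(1) = (-exp(2) + log(8)) - (-exp(1)) = -exp(2) + log(8) + exp(1).

-exp(2) + log(8) + exp(1)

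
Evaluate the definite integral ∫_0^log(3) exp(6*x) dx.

Let u = exp(x), so du = exp(x) dx. When x = 0, u = 1; when x = log(3), u = 3.
The integral becomes ∫ u**5 du from 1 to 3, with antiderivative u**6/6.
Back in x: F(x) = exp(6*x)/6.
Then F(log(3)) - F(0) = (243/2) - (1/6) = 364/3.

364/3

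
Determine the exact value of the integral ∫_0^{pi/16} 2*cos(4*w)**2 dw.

1/8 + pi/16

Use the identity cos^2(4*w) = (1 + cos(8*w))/2.
An antiderivative is F(w) = w + sin(8*w)/8.
Then F(pi/16) - F(0) = (1/8 + pi/16) - (0) = 1/8 + pi/16.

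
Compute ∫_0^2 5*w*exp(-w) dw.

5 - 15*exp(-2)

Integrate by parts once (u = w, dv = 5*exp(-w) dw).
An antiderivative is F(w) = (-5*w - 5)*exp(-w).
Then F(2) - F(0) = (-15*exp(-2)) - (-5) = 5 - 15*exp(-2).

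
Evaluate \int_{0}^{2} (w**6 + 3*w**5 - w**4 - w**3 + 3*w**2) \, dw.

By the power rule, an antiderivative is F(w) = w**7/7 + w**6/2 - w**5/5 - w**4/4 + w**3.
Then F(2) - F(0) = (1676/35) - (0) = 1676/35.

1676/35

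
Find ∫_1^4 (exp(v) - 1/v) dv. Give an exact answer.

-exp(1) - log(4) + exp(4)

An antiderivative is F(v) = exp(v) - log(v).
Then F(4) - F(1) = (-log(4) + exp(4)) - (exp(1)) = -exp(1) - log(4) + exp(4).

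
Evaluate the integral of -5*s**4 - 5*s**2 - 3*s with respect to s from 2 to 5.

-6639/2

By the power rule, an antiderivative is F(s) = -s**5 - 5*s**3/3 - 3*s**2/2.
Then F(5) - F(2) = (-20225/6) - (-154/3) = -6639/2.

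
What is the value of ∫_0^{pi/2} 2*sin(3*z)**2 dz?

pi/2

Use the identity sin^2(3*z) = (1 - cos(6*z))/2.
An antiderivative is F(z) = z - sin(6*z)/6.
Then F(pi/2) - F(0) = (pi/2) - (0) = pi/2.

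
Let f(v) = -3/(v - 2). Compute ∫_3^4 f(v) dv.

-log(8)

An antiderivative is F(v) = -3*log(v - 2).
Then F(4) - F(3) = (-log(8)) - (0) = -log(8).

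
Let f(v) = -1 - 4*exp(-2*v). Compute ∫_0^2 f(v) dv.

-4 + 2*exp(-4)

An antiderivative is F(v) = -v + 2*exp(-2*v).
Then F(2) - F(0) = (-2 + 2*exp(-4)) - (2) = -4 + 2*exp(-4).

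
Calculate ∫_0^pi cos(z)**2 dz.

pi/2

Use the identity cos^2(z) = (1 + cos(2*z))/2.
An antiderivative is F(z) = z/2 + sin(2*z)/4.
Then F(pi) - F(0) = (pi/2) - (0) = pi/2.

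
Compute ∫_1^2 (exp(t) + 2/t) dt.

An antiderivative is F(t) = exp(t) + 2*log(t).
Then F(2) - F(1) = (log(4) + exp(2)) - (exp(1)) = -exp(1) + log(4) + exp(2).

-exp(1) + log(4) + exp(2)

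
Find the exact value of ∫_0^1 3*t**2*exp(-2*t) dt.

3/4 - 15*exp(-2)/4

Integrate by parts twice (u = t^2, dv = 3*exp(-2*t) dt).
An antiderivative is F(t) = (-6*t**2 - 6*t - 3)*exp(-2*t)/4.
Then F(1) - F(0) = (-15*exp(-2)/4) - (-3/4) = 3/4 - 15*exp(-2)/4.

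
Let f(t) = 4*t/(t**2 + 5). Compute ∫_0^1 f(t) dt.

log(36/25)

Let u = t**2 + 5, so du = 2*t dt. When t = 0, u = 5; when t = 1, u = 6.
The integral becomes 2·∫ 1/u du from 5 to 6, with antiderivative 2*log(u).
Back in t: F(t) = 2*log(t**2 + 5).
Then F(1) - F(0) = (log(36)) - (log(25)) = log(36/25).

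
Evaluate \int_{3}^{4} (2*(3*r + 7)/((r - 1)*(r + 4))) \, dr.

-2*log(7) + 2*log(2) + 4*log(3)

Factor the denominator: r**2 + 3*r - 4 = (r + 4)(r - 1).
Partial fractions: 2*(3*r + 7)/((r - 1)*(r + 4)) = 2/(r + 4) + 4/(r - 1).
An antiderivative is F(r) = 4*log(r - 1) + 2*log(r + 4).
Then F(4) - F(3) = (6*log(2) + 4*log(3)) - (4*log(2) + 2*log(7)) = -2*log(7) + 2*log(2) + 4*log(3).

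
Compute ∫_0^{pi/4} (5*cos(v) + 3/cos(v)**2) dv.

An antiderivative is F(v) = 5*sin(v) + 3*tan(v).
Then F(pi/4) - F(0) = (3 + 5*sqrt(2)/2) - (0) = 3 + 5*sqrt(2)/2.

3 + 5*sqrt(2)/2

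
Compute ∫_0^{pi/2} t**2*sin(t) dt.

-2 + pi

Integrate by parts twice (u = t^2, dv = sin(t) dt).
An antiderivative is F(t) = -t**2*cos(t) + 2*t*sin(t) + 2*cos(t).
Then F(pi/2) - F(0) = (pi) - (2) = -2 + pi.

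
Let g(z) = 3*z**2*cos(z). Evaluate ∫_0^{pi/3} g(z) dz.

Integrate by parts twice (u = z^2, dv = 3*cos(z) dz).
An antiderivative is F(z) = 3*z**2*sin(z) + 6*z*cos(z) - 6*sin(z).
Then F(pi/3) - F(0) = (-3*sqrt(3) + sqrt(3)*pi**2/6 + pi) - (0) = -3*sqrt(3) + sqrt(3)*pi**2/6 + pi.

-3*sqrt(3) + sqrt(3)*pi**2/6 + pi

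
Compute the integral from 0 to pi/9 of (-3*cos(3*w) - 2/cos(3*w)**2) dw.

An antiderivative is F(w) = -sin(3*w) - 2*tan(3*w)/3.
Then F(pi/9) - F(0) = (-7*sqrt(3)/6) - (0) = -7*sqrt(3)/6.

-7*sqrt(3)/6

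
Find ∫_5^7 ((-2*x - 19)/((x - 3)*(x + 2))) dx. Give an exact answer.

Factor the denominator: x**2 - x - 6 = (x + 2)(x - 3).
Partial fractions: (-2*x - 19)/((x - 3)*(x + 2)) = 3/(x + 2) - 5/(x - 3).
An antiderivative is F(x) = -5*log(x - 3) + 3*log(x + 2).
Then F(7) - F(5) = (-10*log(2) + 6*log(3)) - (-5*log(2) + 3*log(7)) = -3*log(7) - 5*log(2) + 6*log(3).

-3*log(7) - 5*log(2) + 6*log(3)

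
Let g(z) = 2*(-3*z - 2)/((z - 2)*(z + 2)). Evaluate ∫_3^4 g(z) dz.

-6*log(2) - 2*log(3) + 2*log(5)

Factor the denominator: z**2 - 4 = (z + 2)(z - 2).
Partial fractions: 2*(-3*z - 2)/((z - 2)*(z + 2)) = -2/(z + 2) - 4/(z - 2).
An antiderivative is F(z) = -4*log(z - 2) - 2*log(z + 2).
Then F(4) - F(3) = (-6*log(2) - 2*log(3)) - (-log(25)) = -6*log(2) - 2*log(3) + 2*log(5).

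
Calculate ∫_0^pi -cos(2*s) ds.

An antiderivative is F(s) = -sin(2*s)/2.
Then F(pi) - F(0) = (0) - (0) = 0.

0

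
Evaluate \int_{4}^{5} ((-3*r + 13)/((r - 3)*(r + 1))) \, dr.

Factor the denominator: r**2 - 2*r - 3 = (r + 1)(r - 3).
Partial fractions: (-3*r + 13)/((r - 3)*(r + 1)) = -4/(r + 1) + 1/(r - 3).
An antiderivative is F(r) = log(r - 3) - 4*log(r + 1).
Then F(5) - F(4) = (-4*log(3) - 3*log(2)) - (-4*log(5)) = -4*log(3) - 3*log(2) + 4*log(5).

-4*log(3) - 3*log(2) + 4*log(5)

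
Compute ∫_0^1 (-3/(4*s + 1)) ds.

-3*log(5)/4

An antiderivative is F(s) = -3*log(4*s + 1)/4.
Then F(1) - F(0) = (-3*log(5)/4) - (0) = -3*log(5)/4.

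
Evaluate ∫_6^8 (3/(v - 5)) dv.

log(27)

An antiderivative is F(v) = 3*log(v - 5).
Then F(8) - F(6) = (log(27)) - (0) = log(27).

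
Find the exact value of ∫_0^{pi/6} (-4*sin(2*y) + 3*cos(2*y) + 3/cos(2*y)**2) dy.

-1 + 9*sqrt(3)/4

An antiderivative is F(y) = 3*sin(2*y)/2 + 2*cos(2*y) + 3*tan(2*y)/2.
Then F(pi/6) - F(0) = (1 + 9*sqrt(3)/4) - (2) = -1 + 9*sqrt(3)/4.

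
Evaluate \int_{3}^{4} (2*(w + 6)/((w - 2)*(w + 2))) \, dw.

Factor the denominator: w**2 - 4 = (w + 2)(w - 2).
Partial fractions: 2*(w + 6)/((w - 2)*(w + 2)) = -2/(w + 2) + 4/(w - 2).
An antiderivative is F(w) = 4*log(w - 2) - 2*log(w + 2).
Then F(4) - F(3) = (log(4/9)) - (-log(25)) = log(100/9).

log(100/9)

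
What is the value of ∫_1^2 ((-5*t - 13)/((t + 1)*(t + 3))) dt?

Factor the denominator: t**2 + 4*t + 3 = (t + 3)(t + 1).
Partial fractions: (-5*t - 13)/((t + 1)*(t + 3)) = -1/(t + 3) - 4/(t + 1).
An antiderivative is F(t) = -4*log(t + 1) - log(t + 3).
Then F(2) - F(1) = (-4*log(3) - log(5)) - (-log(64)) = -4*log(3) - log(5) + 6*log(2).

-4*log(3) - log(5) + 6*log(2)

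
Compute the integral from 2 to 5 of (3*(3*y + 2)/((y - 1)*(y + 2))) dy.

2*log(2) + 4*log(7)

Factor the denominator: y**2 + y - 2 = (y + 2)(y - 1).
Partial fractions: 3*(3*y + 2)/((y - 1)*(y + 2)) = 4/(y + 2) + 5/(y - 1).
An antiderivative is F(y) = 5*log(y - 1) + 4*log(y + 2).
Then F(5) - F(2) = (10*log(2) + 4*log(7)) - (8*log(2)) = 2*log(2) + 4*log(7).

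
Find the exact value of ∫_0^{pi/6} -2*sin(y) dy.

An antiderivative is F(y) = 2*cos(y).
Then F(pi/6) - F(0) = (sqrt(3)) - (2) = -2 + sqrt(3).

-2 + sqrt(3)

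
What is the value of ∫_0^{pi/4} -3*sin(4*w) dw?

-3/2

An antiderivative is F(w) = 3*cos(4*w)/4.
Then F(pi/4) - F(0) = (-3/4) - (3/4) = -3/2.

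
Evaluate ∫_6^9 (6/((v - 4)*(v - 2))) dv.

-3*log(7) + 3*log(2) + 3*log(5)

Factor the denominator: v**2 - 6*v + 8 = (v - 2)(v - 4).
Partial fractions: 6/((v - 4)*(v - 2)) = -3/(v - 2) + 3/(v - 4).
An antiderivative is F(v) = 3*log(v - 4) - 3*log(v - 2).
Then F(9) - F(6) = (-3*log(7) + 3*log(5)) - (-log(8)) = -3*log(7) + 3*log(2) + 3*log(5).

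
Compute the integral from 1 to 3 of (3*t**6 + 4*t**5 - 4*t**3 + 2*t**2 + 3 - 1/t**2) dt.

By the power rule, an antiderivative is F(t) = 3*t**7/7 + 2*t**6/3 - t**4 + 2*t**3/3 + 3*t + 1/t.
Then F(3) - F(1) = (28762/21) - (100/21) = 9554/7.

9554/7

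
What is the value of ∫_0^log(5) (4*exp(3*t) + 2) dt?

An antiderivative is F(t) = 4*exp(3*t)/3 + 2*t.
Then F(log(5)) - F(0) = (log(25) + 500/3) - (4/3) = log(25) + 496/3.

log(25) + 496/3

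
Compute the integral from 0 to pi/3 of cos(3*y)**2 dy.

Use the identity cos^2(3*y) = (1 + cos(6*y))/2.
An antiderivative is F(y) = y/2 + sin(6*y)/12.
Then F(pi/3) - F(0) = (pi/6) - (0) = pi/6.

pi/6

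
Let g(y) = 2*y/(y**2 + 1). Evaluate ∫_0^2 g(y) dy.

Let u = y**2 + 1, so du = 2*y dy. When y = 0, u = 1; when y = 2, u = 5.
The integral becomes ∫ 1/u du from 1 to 5, with antiderivative log(u).
Back in y: F(y) = log(y**2 + 1).
Then F(2) - F(0) = (log(5)) - (0) = log(5).

log(5)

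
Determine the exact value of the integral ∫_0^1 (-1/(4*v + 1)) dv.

-log(5)/4

An antiderivative is F(v) = -log(4*v + 1)/4.
Then F(1) - F(0) = (-log(5)/4) - (0) = -log(5)/4.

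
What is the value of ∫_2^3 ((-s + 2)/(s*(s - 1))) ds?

Factor the denominator: s**2 - s = s(s - 1).
Partial fractions: (-s + 2)/(s*(s - 1)) = -2/s + 1/(s - 1).
An antiderivative is F(s) = -2*log(s) + log(s - 1).
Then F(3) - F(2) = (log(2/9)) - (-log(4)) = log(8/9).

log(8/9)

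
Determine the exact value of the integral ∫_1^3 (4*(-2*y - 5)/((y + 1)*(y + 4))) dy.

Factor the denominator: y**2 + 5*y + 4 = (y + 4)(y + 1).
Partial fractions: 4*(-2*y - 5)/((y + 1)*(y + 4)) = -4/(y + 4) - 4/(y + 1).
An antiderivative is F(y) = -4*log(y + 1) - 4*log(y + 4).
Then F(3) - F(1) = (-4*log(7) - 8*log(2)) - (-4*log(5) - 4*log(2)) = -4*log(7) - 4*log(2) + 4*log(5).

-4*log(7) - 4*log(2) + 4*log(5)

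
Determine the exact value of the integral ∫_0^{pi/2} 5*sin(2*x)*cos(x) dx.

Use the identity sin(2*x)cos(x) = [sin(3*x) + sin(x)]/2.
An antiderivative is F(x) = -5*cos(x)/2 - 5*cos(3*x)/6.
Then F(pi/2) - F(0) = (0) - (-10/3) = 10/3.

10/3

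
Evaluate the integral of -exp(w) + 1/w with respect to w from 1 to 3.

-exp(3) + log(3) + exp(1)

An antiderivative is F(w) = -exp(w) + log(w).
Then F(3) - F(1) = (-exp(3) + log(3)) - (-exp(1)) = -exp(3) + log(3) + exp(1).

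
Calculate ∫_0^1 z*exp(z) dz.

1

Integrate by parts once (u = z, dv = exp(z) dz).
An antiderivative is F(z) = (z - 1)*exp(z).
Then F(1) - F(0) = (0) - (-1) = 1.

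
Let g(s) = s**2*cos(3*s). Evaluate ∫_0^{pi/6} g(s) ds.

Integrate by parts twice (u = s^2, dv = cos(3*s) ds).
An antiderivative is F(s) = s**2*sin(3*s)/3 + 2*s*cos(3*s)/9 - 2*sin(3*s)/27.
Then F(pi/6) - F(0) = (-2/27 + pi**2/108) - (0) = -2/27 + pi**2/108.

-2/27 + pi**2/108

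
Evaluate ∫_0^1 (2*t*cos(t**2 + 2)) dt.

-sin(2) + sin(3)

Let u = t**2 + 2, so du = 2*t dt. When t = 0, u = 2; when t = 1, u = 3.
The integral becomes ∫ cos(u) du from 2 to 3, with antiderivative sin(u).
Back in t: F(t) = sin(t**2 + 2).
Then F(1) - F(0) = (sin(3)) - (sin(2)) = -sin(2) + sin(3).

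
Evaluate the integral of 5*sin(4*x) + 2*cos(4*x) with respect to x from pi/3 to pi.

-15/8 + sqrt(3)/4

An antiderivative is F(x) = sin(4*x)/2 - 5*cos(4*x)/4.
Then F(pi) - F(pi/3) = (-5/4) - (5/8 - sqrt(3)/4) = -15/8 + sqrt(3)/4.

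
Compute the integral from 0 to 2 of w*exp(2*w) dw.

1/4 + 3*exp(4)/4

Integrate by parts once (u = w, dv = exp(2*w) dw).
An antiderivative is F(w) = (2*w - 1)*exp(2*w)/4.
Then F(2) - F(0) = (3*exp(4)/4) - (-1/4) = 1/4 + 3*exp(4)/4.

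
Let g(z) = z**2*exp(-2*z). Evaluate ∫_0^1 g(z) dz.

Integrate by parts twice (u = z^2, dv = exp(-2*z) dz).
An antiderivative is F(z) = (-2*z**2 - 2*z - 1)*exp(-2*z)/4.
Then F(1) - F(0) = (-5*exp(-2)/4) - (-1/4) = (-5 + exp(2))*exp(-2)/4.

(-5 + exp(2))*exp(-2)/4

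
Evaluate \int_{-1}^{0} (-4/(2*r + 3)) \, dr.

An antiderivative is F(r) = -2*log(2*r + 3).
Then F(0) - F(-1) = (-log(9)) - (0) = -log(9).

-log(9)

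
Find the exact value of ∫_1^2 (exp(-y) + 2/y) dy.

An antiderivative is F(y) = 2*log(y) - exp(-y).
Then F(2) - F(1) = (-exp(-2) + 2*log(2)) - (-exp(-1)) = -exp(-2) + exp(-1) + 2*log(2).

-exp(-2) + exp(-1) + 2*log(2)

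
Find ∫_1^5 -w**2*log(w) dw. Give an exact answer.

124/9 - 125*log(5)/3

Integrate by parts once (u = ln w, dv = -w**2 dw).
An antiderivative is F(w) = -w**3*(3*log(w) - 1)/9.
Then F(5) - F(1) = (125/9 - 125*log(5)/3) - (1/9) = 124/9 - 125*log(5)/3.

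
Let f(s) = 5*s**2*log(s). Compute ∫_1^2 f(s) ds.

-35/9 + 40*log(2)/3

Integrate by parts once (u = ln s, dv = 5*s**2 ds).
An antiderivative is F(s) = 5*s**3*(3*log(s) - 1)/9.
Then F(2) - F(1) = (-40/9 + 40*log(2)/3) - (-5/9) = -35/9 + 40*log(2)/3.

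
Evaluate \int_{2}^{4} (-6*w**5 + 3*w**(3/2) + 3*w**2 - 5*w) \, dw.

By the power rule, an antiderivative is F(w) = -w**6 + 6*w**(5/2)/5 + w**3 - 5*w**2/2.
Then F(4) - F(2) = (-20168/5) - (-66 + 24*sqrt(2)/5) = -19838/5 - 24*sqrt(2)/5.

-19838/5 - 24*sqrt(2)/5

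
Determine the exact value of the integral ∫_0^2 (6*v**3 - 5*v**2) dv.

32/3

By the power rule, an antiderivative is F(v) = 3*v**4/2 - 5*v**3/3.
Then F(2) - F(0) = (32/3) - (0) = 32/3.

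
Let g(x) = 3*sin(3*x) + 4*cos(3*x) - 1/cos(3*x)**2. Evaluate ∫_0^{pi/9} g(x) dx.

1/2 + sqrt(3)/3

An antiderivative is F(x) = 4*sin(3*x)/3 - cos(3*x) - tan(3*x)/3.
Then F(pi/9) - F(0) = (-1/2 + sqrt(3)/3) - (-1) = 1/2 + sqrt(3)/3.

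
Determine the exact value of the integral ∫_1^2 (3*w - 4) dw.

By the power rule, an antiderivative is F(w) = 3*w**2/2 - 4*w.
Then F(2) - F(1) = (-2) - (-5/2) = 1/2.

1/2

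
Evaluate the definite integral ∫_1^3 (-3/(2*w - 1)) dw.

-3*log(5)/2

An antiderivative is F(w) = -3*log(2*w - 1)/2.
Then F(3) - F(1) = (-3*log(5)/2) - (0) = -3*log(5)/2.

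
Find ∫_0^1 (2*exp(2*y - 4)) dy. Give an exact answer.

-(1 - exp(2))*exp(-4)

Let u = 2*y - 4, so du = 2 dy. When y = 0, u = -4; when y = 1, u = -2.
The integral becomes ∫ exp(u) du from -4 to -2, with antiderivative exp(u).
Back in y: F(y) = exp(2*y - 4).
Then F(1) - F(0) = (exp(-2)) - (exp(-4)) = -(1 - exp(2))*exp(-4).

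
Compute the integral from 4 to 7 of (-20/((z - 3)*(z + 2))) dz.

Factor the denominator: z**2 - z - 6 = (z + 2)(z - 3).
Partial fractions: -20/((z - 3)*(z + 2)) = 4/(z + 2) - 4/(z - 3).
An antiderivative is F(z) = -4*log(z - 3) + 4*log(z + 2).
Then F(7) - F(4) = (-8*log(2) + 8*log(3)) - (4*log(2) + 4*log(3)) = -12*log(2) + 4*log(3).

-12*log(2) + 4*log(3)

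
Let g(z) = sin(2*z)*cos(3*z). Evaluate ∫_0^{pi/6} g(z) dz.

Use the identity sin(2*z)cos(3*z) = [sin(5*z) + sin(-z)]/2.
An antiderivative is F(z) = cos(z)/2 - cos(5*z)/10.
Then F(pi/6) - F(0) = (3*sqrt(3)/10) - (2/5) = -2/5 + 3*sqrt(3)/10.

-2/5 + 3*sqrt(3)/10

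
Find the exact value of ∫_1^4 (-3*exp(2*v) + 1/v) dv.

-3*exp(8)/2 + log(4) + 3*exp(2)/2

An antiderivative is F(v) = -3*exp(2*v)/2 + log(v).
Then F(4) - F(1) = (-3*exp(8)/2 + log(4)) - (-3*exp(2)/2) = -3*exp(8)/2 + log(4) + 3*exp(2)/2.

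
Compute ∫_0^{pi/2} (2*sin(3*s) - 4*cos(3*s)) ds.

2

An antiderivative is F(s) = -4*sin(3*s)/3 - 2*cos(3*s)/3.
Then F(pi/2) - F(0) = (4/3) - (-2/3) = 2.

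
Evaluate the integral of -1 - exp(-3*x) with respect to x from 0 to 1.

An antiderivative is F(x) = -x + exp(-3*x)/3.
Then F(1) - F(0) = (-1 + exp(-3)/3) - (1/3) = -4/3 + exp(-3)/3.

-4/3 + exp(-3)/3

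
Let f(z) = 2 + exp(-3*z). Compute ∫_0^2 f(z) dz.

An antiderivative is F(z) = 2*z - exp(-3*z)/3.
Then F(2) - F(0) = (4 - exp(-6)/3) - (-1/3) = 13/3 - exp(-6)/3.

13/3 - exp(-6)/3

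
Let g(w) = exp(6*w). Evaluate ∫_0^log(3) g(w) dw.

Let u = exp(w), so du = exp(w) dw. When w = 0, u = 1; when w = log(3), u = 3.
The integral becomes ∫ u**5 du from 1 to 3, with antiderivative u**6/6.
Back in w: F(w) = exp(6*w)/6.
Then F(log(3)) - F(0) = (243/2) - (1/6) = 364/3.

364/3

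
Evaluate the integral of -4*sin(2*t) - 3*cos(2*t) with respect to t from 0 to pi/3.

An antiderivative is F(t) = -3*sin(2*t)/2 + 2*cos(2*t).
Then F(pi/3) - F(0) = (-3*sqrt(3)/4 - 1) - (2) = -3 - 3*sqrt(3)/4.

-3 - 3*sqrt(3)/4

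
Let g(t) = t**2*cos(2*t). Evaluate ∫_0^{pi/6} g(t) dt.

Integrate by parts twice (u = t^2, dv = cos(2*t) dt).
An antiderivative is F(t) = t**2*sin(2*t)/2 + t*cos(2*t)/2 - sin(2*t)/4.
Then F(pi/6) - F(0) = (-sqrt(3)/8 + sqrt(3)*pi**2/144 + pi/24) - (0) = -sqrt(3)/8 + sqrt(3)*pi**2/144 + pi/24.

-sqrt(3)/8 + sqrt(3)*pi**2/144 + pi/24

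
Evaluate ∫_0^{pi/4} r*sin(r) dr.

sqrt(2)*(4 - pi)/8

Integrate by parts once (u = r, dv = sin(r) dr).
An antiderivative is F(r) = -r*cos(r) + sin(r).
Then F(pi/4) - F(0) = (sqrt(2)*(4 - pi)/8) - (0) = sqrt(2)*(4 - pi)/8.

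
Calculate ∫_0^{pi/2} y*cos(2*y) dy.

Integrate by parts once (u = y, dv = cos(2*y) dy).
An antiderivative is F(y) = y*sin(2*y)/2 + cos(2*y)/4.
Then F(pi/2) - F(0) = (-1/4) - (1/4) = -1/2.

-1/2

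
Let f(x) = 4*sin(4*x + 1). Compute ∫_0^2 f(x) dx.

cos(1) - cos(9)

Let u = 4*x + 1, so du = 4 dx. When x = 0, u = 1; when x = 2, u = 9.
The integral becomes ∫ sin(u) du from 1 to 9, with antiderivative -cos(u).
Back in x: F(x) = -cos(4*x + 1).
Then F(2) - F(0) = (-cos(9)) - (-cos(1)) = cos(1) - cos(9).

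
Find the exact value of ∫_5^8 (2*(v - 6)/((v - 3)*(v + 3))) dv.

-8*log(2) - log(5) + 3*log(11)

Factor the denominator: v**2 - 9 = (v + 3)(v - 3).
Partial fractions: 2*(v - 6)/((v - 3)*(v + 3)) = 3/(v + 3) - 1/(v - 3).
An antiderivative is F(v) = -log(v - 3) + 3*log(v + 3).
Then F(8) - F(5) = (-log(5) + 3*log(11)) - (8*log(2)) = -8*log(2) - log(5) + 3*log(11).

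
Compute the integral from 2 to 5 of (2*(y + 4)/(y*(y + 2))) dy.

-2*log(7) + 4*log(5)

Factor the denominator: y**2 + 2*y = (y + 2)y.
Partial fractions: 2*(y + 4)/(y*(y + 2)) = -2/(y + 2) + 4/y.
An antiderivative is F(y) = 4*log(y) - 2*log(y + 2).
Then F(5) - F(2) = (-2*log(7) + 4*log(5)) - (0) = -2*log(7) + 4*log(5).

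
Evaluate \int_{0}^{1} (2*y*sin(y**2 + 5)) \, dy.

-cos(6) + cos(5)

Let u = y**2 + 5, so du = 2*y dy. When y = 0, u = 5; when y = 1, u = 6.
The integral becomes ∫ sin(u) du from 5 to 6, with antiderivative -cos(u).
Back in y: F(y) = -cos(y**2 + 5).
Then F(1) - F(0) = (-cos(6)) - (-cos(5)) = -cos(6) + cos(5).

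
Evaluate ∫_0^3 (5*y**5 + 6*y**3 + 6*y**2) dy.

783

By the power rule, an antiderivative is F(y) = 5*y**6/6 + 3*y**4/2 + 2*y**3.
Then F(3) - F(0) = (783) - (0) = 783.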